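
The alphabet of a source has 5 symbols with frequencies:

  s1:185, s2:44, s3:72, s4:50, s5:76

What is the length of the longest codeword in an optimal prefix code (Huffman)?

3

Merge the two lowest-weight nodes at each step:
merge s2(44) and s4(50): 94
merge s3(72) and s5(76): 148
merge 94 and 148: 242
merge s1(185) and 242: 427
The first pair merged (s2, s4) ends up deepest, at depth 3.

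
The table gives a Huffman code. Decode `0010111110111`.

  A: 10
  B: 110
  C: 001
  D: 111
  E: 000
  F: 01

CFDAD

Read left to right; each codeword is recognised as soon as it completes (prefix code):
  001→C | 01→F | 111→D | 10→A | 111→D
Decoded message: CFDAD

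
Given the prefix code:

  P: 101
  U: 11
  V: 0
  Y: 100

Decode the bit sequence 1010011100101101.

PVVUYPP

Read left to right; each codeword is recognised as soon as it completes (prefix code):
  101→P | 0→V | 0→V | 11→U | 100→Y | 101→P | 101→P
Decoded message: PVVUYPP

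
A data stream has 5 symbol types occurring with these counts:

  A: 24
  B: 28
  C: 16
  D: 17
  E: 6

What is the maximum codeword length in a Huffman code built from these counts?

3

Merge the two lowest-weight nodes at each step:
E(6) + C(16) → 22
D(17) + 22 → 39
A(24) + B(28) → 52
39 + 52 → 91
The rarest symbols sit at the bottom; the longest codeword is 3 bits.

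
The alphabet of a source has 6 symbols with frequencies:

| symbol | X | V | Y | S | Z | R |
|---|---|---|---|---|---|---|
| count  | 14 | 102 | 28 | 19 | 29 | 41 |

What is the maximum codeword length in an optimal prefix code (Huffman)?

Merge the two lowest-weight nodes at each step:
combine X(14), S(19) → 33
combine Y(28), Z(29) → 57
combine 33, R(41) → 74
combine 57, 74 → 131
combine V(102), 131 → 233
Maximum depth reached is 4.

4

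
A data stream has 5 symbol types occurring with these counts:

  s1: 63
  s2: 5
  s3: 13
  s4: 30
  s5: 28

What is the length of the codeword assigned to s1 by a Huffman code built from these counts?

1

Build the tree from the bottom:
combine s2(5), s3(13) → 18
combine 18, s5(28) → 46
combine s4(30), 46 → 76
combine s1(63), 76 → 139
s1 is merged only at the final step, so code length = 1.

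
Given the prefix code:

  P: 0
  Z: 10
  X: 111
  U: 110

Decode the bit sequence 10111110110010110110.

ZXUUPZUU

Read left to right; each codeword is recognised as soon as it completes (prefix code):
  10→Z | 111→X | 110→U | 110→U | 0→P | 10→Z | 110→U | 110→U
Decoded message: ZXUUPZUU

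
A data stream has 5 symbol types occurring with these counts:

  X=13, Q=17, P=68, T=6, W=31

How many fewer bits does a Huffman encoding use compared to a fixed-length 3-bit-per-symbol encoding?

Fixed-length: 3 bits × 135 symbols = 405 bits.
Huffman merges:
T(6) + X(13) → 19
Q(17) + 19 → 36
W(31) + 36 → 67
67 + P(68) → 135
Huffman total = 19 + 36 + 67 + 135 = 257 bits.
Saving = 405 − 257 = 148 bits.

148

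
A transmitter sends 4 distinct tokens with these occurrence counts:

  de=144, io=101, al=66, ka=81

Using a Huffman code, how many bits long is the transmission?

Build the Huffman tree bottom-up:
merge al(66) and ka(81): 147
merge io(101) and de(144): 245
merge 147 and 245: 392
Total encoded bits = sum of merged weights = 147 + 245 + 392 = 784.

784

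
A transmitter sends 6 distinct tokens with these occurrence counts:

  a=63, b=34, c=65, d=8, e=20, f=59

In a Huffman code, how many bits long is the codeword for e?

Repeatedly merge the two smallest:
merge d(8) and e(20): 28
merge 28 and b(34): 62
merge f(59) and 62: 121
merge a(63) and c(65): 128
merge 121 and 128: 249
e's leaf is at depth 4, giving a 4-bit codeword.

4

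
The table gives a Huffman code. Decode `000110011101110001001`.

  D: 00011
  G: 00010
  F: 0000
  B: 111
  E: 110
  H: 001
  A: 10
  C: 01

DHEBGC

Read left to right; each codeword is recognised as soon as it completes (prefix code):
  00011→D | 001→H | 110→E | 111→B | 00010→G | 01→C
Decoded message: DHEBGC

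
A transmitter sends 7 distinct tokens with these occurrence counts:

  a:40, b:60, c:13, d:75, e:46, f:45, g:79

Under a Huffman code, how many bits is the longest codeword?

Merge the two lowest-weight nodes at each step:
c(13) + a(40) → 53
f(45) + e(46) → 91
53 + b(60) → 113
d(75) + g(79) → 154
91 + 113 → 204
154 + 204 → 358
The rarest symbols sit at the bottom; the longest codeword is 4 bits.

4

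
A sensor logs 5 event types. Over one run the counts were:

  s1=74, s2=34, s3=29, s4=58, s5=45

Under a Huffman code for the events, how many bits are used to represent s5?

Build the tree from the bottom:
combine s3(29), s2(34) → 63
combine s5(45), s4(58) → 103
combine 63, s1(74) → 137
combine 103, 137 → 240
s5's leaf is at depth 2, giving a 2-bit codeword.

2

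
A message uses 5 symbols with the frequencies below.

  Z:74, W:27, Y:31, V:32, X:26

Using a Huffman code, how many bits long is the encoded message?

422

Build the Huffman tree bottom-up:
merge X(26) and W(27): 53
merge Y(31) and V(32): 63
merge 53 and 63: 116
merge Z(74) and 116: 190
The encoded length is the sum of every internal node's weight: 53 + 63 + 116 + 190 = 422 bits.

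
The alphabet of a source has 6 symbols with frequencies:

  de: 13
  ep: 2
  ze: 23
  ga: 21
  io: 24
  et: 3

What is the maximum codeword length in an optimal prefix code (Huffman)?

Merge the two lowest-weight nodes at each step:
combine ep(2), et(3) → 5
combine 5, de(13) → 18
combine 18, ga(21) → 39
combine ze(23), io(24) → 47
combine 39, 47 → 86
Maximum depth reached is 4.

4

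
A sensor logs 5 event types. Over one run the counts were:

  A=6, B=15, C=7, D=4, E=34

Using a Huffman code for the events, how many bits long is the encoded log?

Greedily combine the two least-frequent nodes:
combine D(4), A(6) → 10
combine C(7), 10 → 17
combine B(15), 17 → 32
combine 32, E(34) → 66
Each symbol's bit-cost is frequency × depth; summing gives 125 bits (equivalently 10 + 17 + 32 + 66).

125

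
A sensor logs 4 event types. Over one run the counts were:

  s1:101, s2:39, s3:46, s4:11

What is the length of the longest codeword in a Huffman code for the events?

3

Merge the two lowest-weight nodes at each step:
combine s4(11), s2(39) → 50
combine s3(46), 50 → 96
combine 96, s1(101) → 197
The rarest symbols sit at the bottom; the longest codeword is 3 bits.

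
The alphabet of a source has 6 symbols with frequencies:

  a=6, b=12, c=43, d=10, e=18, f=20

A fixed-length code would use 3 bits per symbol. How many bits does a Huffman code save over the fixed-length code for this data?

70

Fixed-length: 3 bits × 109 symbols = 327 bits.
Huffman merges:
combine a(6), d(10) → 16
combine b(12), 16 → 28
combine e(18), f(20) → 38
combine 28, 38 → 66
combine c(43), 66 → 109
Huffman total = 16 + 28 + 38 + 66 + 109 = 257 bits.
Saving = 327 − 257 = 70 bits.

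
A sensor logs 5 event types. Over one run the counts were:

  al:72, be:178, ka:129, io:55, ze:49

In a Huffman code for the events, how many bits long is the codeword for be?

1

Repeatedly merge the two smallest:
combine ze(49), io(55) → 104
combine al(72), 104 → 176
combine ka(129), 176 → 305
combine be(178), 305 → 483
be is a child of the root — depth 1, so its codeword is a single bit.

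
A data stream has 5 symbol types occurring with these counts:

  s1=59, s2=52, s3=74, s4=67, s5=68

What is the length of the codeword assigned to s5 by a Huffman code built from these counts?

2

Huffman merges, smallest pair first:
combine s2(52), s1(59) → 111
combine s4(67), s5(68) → 135
combine s3(74), 111 → 185
combine 135, 185 → 320
s5's leaf is at depth 2, giving a 2-bit codeword.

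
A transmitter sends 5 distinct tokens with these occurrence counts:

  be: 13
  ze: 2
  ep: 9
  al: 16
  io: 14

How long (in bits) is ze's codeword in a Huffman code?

Huffman merges, smallest pair first:
combine ze(2), ep(9) → 11
combine 11, be(13) → 24
combine io(14), al(16) → 30
combine 24, 30 → 54
The subtree containing ze is merged 3 times, so code length = 3.

3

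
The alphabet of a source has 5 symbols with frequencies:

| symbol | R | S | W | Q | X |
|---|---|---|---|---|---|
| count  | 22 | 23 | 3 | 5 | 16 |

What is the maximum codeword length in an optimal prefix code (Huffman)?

Merge the two lowest-weight nodes at each step:
merge W(3) and Q(5): 8
merge 8 and X(16): 24
merge R(22) and S(23): 45
merge 24 and 45: 69
The first pair merged (W, Q) ends up deepest, at depth 3.

3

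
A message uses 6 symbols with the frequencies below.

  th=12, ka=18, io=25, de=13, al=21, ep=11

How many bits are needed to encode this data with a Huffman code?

Greedily combine the two least-frequent nodes:
ep(11) + th(12) → 23
de(13) + ka(18) → 31
al(21) + 23 → 44
io(25) + 31 → 56
44 + 56 → 100
The encoded length is the sum of every internal node's weight: 23 + 31 + 44 + 56 + 100 = 254 bits.

254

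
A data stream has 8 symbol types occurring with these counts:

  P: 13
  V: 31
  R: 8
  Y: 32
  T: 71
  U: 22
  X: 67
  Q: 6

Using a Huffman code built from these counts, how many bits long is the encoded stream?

653

Greedily combine the two least-frequent nodes:
Q(6) + R(8) → 14
P(13) + 14 → 27
U(22) + 27 → 49
V(31) + Y(32) → 63
49 + 63 → 112
X(67) + T(71) → 138
112 + 138 → 250
Total encoded bits = sum of merged weights = 14 + 27 + 49 + 63 + 112 + 138 + 250 = 653.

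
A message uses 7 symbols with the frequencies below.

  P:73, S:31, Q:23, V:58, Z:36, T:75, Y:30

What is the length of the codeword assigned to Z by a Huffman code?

3

Repeatedly merge the two smallest:
Q(23) + Y(30) → 53
S(31) + Z(36) → 67
53 + V(58) → 111
67 + P(73) → 140
T(75) + 111 → 186
140 + 186 → 326
The subtree containing Z is merged 3 times, so code length = 3.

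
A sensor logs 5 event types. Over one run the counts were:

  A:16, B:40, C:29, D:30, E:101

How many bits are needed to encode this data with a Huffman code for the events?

Build the Huffman tree bottom-up:
combine A(16), C(29) → 45
combine D(30), B(40) → 70
combine 45, 70 → 115
combine E(101), 115 → 216
Each symbol's bit-cost is frequency × depth; summing gives 446 bits (equivalently 45 + 70 + 115 + 216).

446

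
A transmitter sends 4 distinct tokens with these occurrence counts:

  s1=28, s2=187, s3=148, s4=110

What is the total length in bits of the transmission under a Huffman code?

897

Merge the two smallest weights repeatedly:
s1(28) + s4(110) → 138
138 + s3(148) → 286
s2(187) + 286 → 473
Each symbol's bit-cost is frequency × depth; summing gives 897 bits (equivalently 138 + 286 + 473).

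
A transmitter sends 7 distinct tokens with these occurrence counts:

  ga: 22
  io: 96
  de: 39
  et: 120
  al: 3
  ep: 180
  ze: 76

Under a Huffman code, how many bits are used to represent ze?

3

Huffman merges, smallest pair first:
combine al(3), ga(22) → 25
combine 25, de(39) → 64
combine 64, ze(76) → 140
combine io(96), et(120) → 216
combine 140, ep(180) → 320
combine 216, 320 → 536
ze's leaf is at depth 3, giving a 3-bit codeword.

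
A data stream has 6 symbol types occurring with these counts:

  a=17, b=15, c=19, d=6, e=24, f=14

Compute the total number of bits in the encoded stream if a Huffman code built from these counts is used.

242

Build the Huffman tree bottom-up:
d(6) + f(14) → 20
b(15) + a(17) → 32
c(19) + 20 → 39
e(24) + 32 → 56
39 + 56 → 95
Each symbol's bit-cost is frequency × depth; summing gives 242 bits (equivalently 20 + 32 + 39 + 56 + 95).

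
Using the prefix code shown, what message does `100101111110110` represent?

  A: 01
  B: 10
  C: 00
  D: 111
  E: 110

Read left to right; each codeword is recognised as soon as it completes (prefix code):
  10→B | 01→A | 01→A | 111→D | 110→E | 110→E
Decoded message: BAADEE

BAADEE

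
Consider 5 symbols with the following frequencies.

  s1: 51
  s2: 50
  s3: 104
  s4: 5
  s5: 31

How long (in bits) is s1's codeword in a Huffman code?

2

Repeatedly merge the two smallest:
combine s4(5), s5(31) → 36
combine 36, s2(50) → 86
combine s1(51), 86 → 137
combine s3(104), 137 → 241
s1 sits 2 levels below the root, so its codeword is 2 bits.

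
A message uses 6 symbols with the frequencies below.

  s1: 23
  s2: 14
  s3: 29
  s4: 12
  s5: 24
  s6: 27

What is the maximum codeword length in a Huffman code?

3

Merge the two lowest-weight nodes at each step:
combine s4(12), s2(14) → 26
combine s1(23), s5(24) → 47
combine 26, s6(27) → 53
combine s3(29), 47 → 76
combine 53, 76 → 129
The first pair merged (s4, s2) ends up deepest, at depth 3.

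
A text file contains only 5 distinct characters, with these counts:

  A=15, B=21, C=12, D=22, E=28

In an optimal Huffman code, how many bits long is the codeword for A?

Build the tree from the bottom:
merge C(12) and A(15): 27
merge B(21) and D(22): 43
merge 27 and E(28): 55
merge 43 and 55: 98
A sits 3 levels below the root, so its codeword is 3 bits.

3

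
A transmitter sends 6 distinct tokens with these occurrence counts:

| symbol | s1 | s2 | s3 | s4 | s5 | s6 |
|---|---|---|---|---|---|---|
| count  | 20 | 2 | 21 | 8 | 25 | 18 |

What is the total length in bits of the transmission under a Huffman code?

Merge the two smallest weights repeatedly:
s2(2) + s4(8) → 10
10 + s6(18) → 28
s1(20) + s3(21) → 41
s5(25) + 28 → 53
41 + 53 → 94
Each symbol's bit-cost is frequency × depth; summing gives 226 bits (equivalently 10 + 28 + 41 + 53 + 94).

226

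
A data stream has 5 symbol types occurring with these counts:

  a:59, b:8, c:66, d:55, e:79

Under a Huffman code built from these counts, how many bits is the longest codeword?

Merge the two lowest-weight nodes at each step:
b(8) + d(55) → 63
a(59) + 63 → 122
c(66) + e(79) → 145
122 + 145 → 267
The rarest symbols sit at the bottom; the longest codeword is 3 bits.

3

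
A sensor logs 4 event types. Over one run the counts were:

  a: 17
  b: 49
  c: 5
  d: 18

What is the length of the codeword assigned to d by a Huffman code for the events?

Huffman merges, smallest pair first:
merge c(5) and a(17): 22
merge d(18) and 22: 40
merge 40 and b(49): 89
d sits 2 levels below the root, so its codeword is 2 bits.

2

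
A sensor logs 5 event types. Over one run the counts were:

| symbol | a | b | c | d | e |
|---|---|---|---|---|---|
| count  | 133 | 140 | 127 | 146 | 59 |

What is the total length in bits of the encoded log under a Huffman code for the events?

1396

Merge the two smallest weights repeatedly:
e(59) + c(127) → 186
a(133) + b(140) → 273
d(146) + 186 → 332
273 + 332 → 605
Total encoded bits = sum of merged weights = 186 + 273 + 332 + 605 = 1396.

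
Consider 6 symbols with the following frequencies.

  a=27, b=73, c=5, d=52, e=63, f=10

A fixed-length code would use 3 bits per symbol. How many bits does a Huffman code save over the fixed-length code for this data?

173

Fixed-length: 3 bits × 230 symbols = 690 bits.
Huffman merges:
combine c(5), f(10) → 15
combine 15, a(27) → 42
combine 42, d(52) → 94
combine e(63), b(73) → 136
combine 94, 136 → 230
Huffman total = 15 + 42 + 94 + 136 + 230 = 517 bits.
Saving = 690 − 517 = 173 bits.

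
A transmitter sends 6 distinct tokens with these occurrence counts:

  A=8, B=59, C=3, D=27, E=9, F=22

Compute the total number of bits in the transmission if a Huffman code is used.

Build the Huffman tree bottom-up:
combine C(3), A(8) → 11
combine E(9), 11 → 20
combine 20, F(22) → 42
combine D(27), 42 → 69
combine B(59), 69 → 128
Each symbol's bit-cost is frequency × depth; summing gives 270 bits (equivalently 11 + 20 + 42 + 69 + 128).

270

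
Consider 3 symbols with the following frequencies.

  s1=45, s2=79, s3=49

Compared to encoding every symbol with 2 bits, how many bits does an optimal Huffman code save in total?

Fixed-length: 2 bits × 173 symbols = 346 bits.
Huffman merges:
merge s1(45) and s3(49): 94
merge s2(79) and 94: 173
Huffman total = 94 + 173 = 267 bits.
Saving = 346 − 267 = 79 bits.

79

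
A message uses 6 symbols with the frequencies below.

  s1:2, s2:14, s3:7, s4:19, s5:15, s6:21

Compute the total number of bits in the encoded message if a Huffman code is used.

Merge the two smallest weights repeatedly:
combine s1(2), s3(7) → 9
combine 9, s2(14) → 23
combine s5(15), s4(19) → 34
combine s6(21), 23 → 44
combine 34, 44 → 78
Total encoded bits = sum of merged weights = 9 + 23 + 34 + 44 + 78 = 188.

188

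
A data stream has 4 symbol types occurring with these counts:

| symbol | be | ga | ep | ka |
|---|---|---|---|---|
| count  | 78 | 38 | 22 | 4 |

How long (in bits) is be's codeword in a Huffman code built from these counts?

Huffman merges, smallest pair first:
ka(4) + ep(22) → 26
26 + ga(38) → 64
64 + be(78) → 142
be sits one level below the root: a 1-bit codeword.

1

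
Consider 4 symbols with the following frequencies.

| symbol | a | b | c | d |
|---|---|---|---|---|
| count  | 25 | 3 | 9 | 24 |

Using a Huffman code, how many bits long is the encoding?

Build the Huffman tree bottom-up:
b(3) + c(9) → 12
12 + d(24) → 36
a(25) + 36 → 61
The encoded length is the sum of every internal node's weight: 12 + 36 + 61 = 109 bits.

109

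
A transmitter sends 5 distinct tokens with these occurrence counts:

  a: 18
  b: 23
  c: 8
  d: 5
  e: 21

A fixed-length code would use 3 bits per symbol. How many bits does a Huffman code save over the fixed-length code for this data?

62

Fixed-length: 3 bits × 75 symbols = 225 bits.
Huffman merges:
combine d(5), c(8) → 13
combine 13, a(18) → 31
combine e(21), b(23) → 44
combine 31, 44 → 75
Huffman total = 13 + 31 + 44 + 75 = 163 bits.
Saving = 225 − 163 = 62 bits.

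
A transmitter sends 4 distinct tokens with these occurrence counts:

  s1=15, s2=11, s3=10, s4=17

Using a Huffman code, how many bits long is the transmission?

Greedily combine the two least-frequent nodes:
merge s3(10) and s2(11): 21
merge s1(15) and s4(17): 32
merge 21 and 32: 53
Total encoded bits = sum of merged weights = 21 + 32 + 53 = 106.

106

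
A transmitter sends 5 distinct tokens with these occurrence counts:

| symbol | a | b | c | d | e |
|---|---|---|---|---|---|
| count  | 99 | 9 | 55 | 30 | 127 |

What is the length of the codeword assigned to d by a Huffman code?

Repeatedly merge the two smallest:
b(9) + d(30) → 39
39 + c(55) → 94
94 + a(99) → 193
e(127) + 193 → 320
d sits 4 levels below the root, so its codeword is 4 bits.

4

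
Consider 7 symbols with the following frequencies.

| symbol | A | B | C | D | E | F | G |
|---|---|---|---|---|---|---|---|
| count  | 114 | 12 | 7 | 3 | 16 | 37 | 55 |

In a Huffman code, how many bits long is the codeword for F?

Build the tree from the bottom:
merge D(3) and C(7): 10
merge 10 and B(12): 22
merge E(16) and 22: 38
merge F(37) and 38: 75
merge G(55) and 75: 130
merge A(114) and 130: 244
F sits 3 levels below the root, so its codeword is 3 bits.

3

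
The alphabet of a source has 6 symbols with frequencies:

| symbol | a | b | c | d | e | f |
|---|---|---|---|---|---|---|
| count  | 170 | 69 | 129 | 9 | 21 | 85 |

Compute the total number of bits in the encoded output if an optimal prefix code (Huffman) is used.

1095

Merge the two smallest weights repeatedly:
d(9) + e(21) → 30
30 + b(69) → 99
f(85) + 99 → 184
c(129) + a(170) → 299
184 + 299 → 483
Total encoded bits = sum of merged weights = 30 + 99 + 184 + 299 + 483 = 1095.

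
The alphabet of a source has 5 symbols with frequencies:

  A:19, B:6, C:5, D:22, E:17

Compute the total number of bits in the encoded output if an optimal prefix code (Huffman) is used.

149

Greedily combine the two least-frequent nodes:
C(5) + B(6) → 11
11 + E(17) → 28
A(19) + D(22) → 41
28 + 41 → 69
The encoded length is the sum of every internal node's weight: 11 + 28 + 41 + 69 = 149 bits.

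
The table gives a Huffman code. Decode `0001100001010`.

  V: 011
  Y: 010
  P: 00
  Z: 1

PVPPZY

Read left to right; each codeword is recognised as soon as it completes (prefix code):
  00→P | 011→V | 00→P | 00→P | 1→Z | 010→Y
Decoded message: PVPPZY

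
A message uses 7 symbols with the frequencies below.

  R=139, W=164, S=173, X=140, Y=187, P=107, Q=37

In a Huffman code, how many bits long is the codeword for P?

4

Huffman merges, smallest pair first:
combine Q(37), P(107) → 144
combine R(139), X(140) → 279
combine 144, W(164) → 308
combine S(173), Y(187) → 360
combine 279, 308 → 587
combine 360, 587 → 947
P sits 4 levels below the root, so its codeword is 4 bits.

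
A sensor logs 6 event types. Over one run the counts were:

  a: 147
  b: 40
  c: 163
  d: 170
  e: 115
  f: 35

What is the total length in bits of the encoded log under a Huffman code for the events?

Merge the two smallest weights repeatedly:
combine f(35), b(40) → 75
combine 75, e(115) → 190
combine a(147), c(163) → 310
combine d(170), 190 → 360
combine 310, 360 → 670
Each symbol's bit-cost is frequency × depth; summing gives 1605 bits (equivalently 75 + 190 + 310 + 360 + 670).

1605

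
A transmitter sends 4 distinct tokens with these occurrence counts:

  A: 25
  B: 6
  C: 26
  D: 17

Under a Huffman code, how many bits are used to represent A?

Repeatedly merge the two smallest:
merge B(6) and D(17): 23
merge 23 and A(25): 48
merge C(26) and 48: 74
A sits 2 levels below the root, so its codeword is 2 bits.

2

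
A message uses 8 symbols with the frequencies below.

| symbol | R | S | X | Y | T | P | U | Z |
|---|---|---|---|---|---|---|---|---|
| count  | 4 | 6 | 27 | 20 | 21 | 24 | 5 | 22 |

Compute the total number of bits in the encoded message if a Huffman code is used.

Merge the two smallest weights repeatedly:
combine R(4), U(5) → 9
combine S(6), 9 → 15
combine 15, Y(20) → 35
combine T(21), Z(22) → 43
combine P(24), X(27) → 51
combine 35, 43 → 78
combine 51, 78 → 129
Each symbol's bit-cost is frequency × depth; summing gives 360 bits (equivalently 9 + 15 + 35 + 43 + 51 + 78 + 129).

360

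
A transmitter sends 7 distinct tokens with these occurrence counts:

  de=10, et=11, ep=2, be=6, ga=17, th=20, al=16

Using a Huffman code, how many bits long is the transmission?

217

Greedily combine the two least-frequent nodes:
combine ep(2), be(6) → 8
combine 8, de(10) → 18
combine et(11), al(16) → 27
combine ga(17), 18 → 35
combine th(20), 27 → 47
combine 35, 47 → 82
The encoded length is the sum of every internal node's weight: 8 + 18 + 27 + 35 + 47 + 82 = 217 bits.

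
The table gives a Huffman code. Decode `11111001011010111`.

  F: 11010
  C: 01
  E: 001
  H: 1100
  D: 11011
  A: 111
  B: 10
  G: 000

Read left to right; each codeword is recognised as soon as it completes (prefix code):
  111→A | 1100→H | 10→B | 11010→F | 111→A
Decoded message: AHBFA

AHBFA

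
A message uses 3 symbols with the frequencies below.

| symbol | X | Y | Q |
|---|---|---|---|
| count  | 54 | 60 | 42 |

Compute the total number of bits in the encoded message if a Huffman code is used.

Merge the two smallest weights repeatedly:
merge Q(42) and X(54): 96
merge Y(60) and 96: 156
Each symbol's bit-cost is frequency × depth; summing gives 252 bits (equivalently 96 + 156).

252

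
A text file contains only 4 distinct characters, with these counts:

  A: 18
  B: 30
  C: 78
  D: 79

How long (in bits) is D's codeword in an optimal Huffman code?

1

Huffman merges, smallest pair first:
combine A(18), B(30) → 48
combine 48, C(78) → 126
combine D(79), 126 → 205
D is merged only at the final step, so code length = 1.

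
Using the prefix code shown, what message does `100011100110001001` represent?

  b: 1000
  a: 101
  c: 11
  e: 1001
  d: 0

bcebe

Read left to right; each codeword is recognised as soon as it completes (prefix code):
  1000→b | 11→c | 1001→e | 1000→b | 1001→e
Decoded message: bcebe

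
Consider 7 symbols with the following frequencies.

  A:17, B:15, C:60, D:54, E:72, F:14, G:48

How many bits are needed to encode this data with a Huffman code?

Build the Huffman tree bottom-up:
combine F(14), B(15) → 29
combine A(17), 29 → 46
combine 46, G(48) → 94
combine D(54), C(60) → 114
combine E(72), 94 → 166
combine 114, 166 → 280
The encoded length is the sum of every internal node's weight: 29 + 46 + 94 + 114 + 166 + 280 = 729 bits.

729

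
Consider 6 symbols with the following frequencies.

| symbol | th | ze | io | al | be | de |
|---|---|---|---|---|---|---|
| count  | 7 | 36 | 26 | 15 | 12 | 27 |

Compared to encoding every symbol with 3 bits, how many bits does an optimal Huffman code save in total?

Fixed-length: 3 bits × 123 symbols = 369 bits.
Huffman merges:
combine th(7), be(12) → 19
combine al(15), 19 → 34
combine io(26), de(27) → 53
combine 34, ze(36) → 70
combine 53, 70 → 123
Huffman total = 19 + 34 + 53 + 70 + 123 = 299 bits.
Saving = 369 − 299 = 70 bits.

70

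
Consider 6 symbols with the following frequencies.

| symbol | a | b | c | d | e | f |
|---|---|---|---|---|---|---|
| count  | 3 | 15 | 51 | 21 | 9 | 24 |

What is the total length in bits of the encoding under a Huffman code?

Build the Huffman tree bottom-up:
merge a(3) and e(9): 12
merge 12 and b(15): 27
merge d(21) and f(24): 45
merge 27 and 45: 72
merge c(51) and 72: 123
Each symbol's bit-cost is frequency × depth; summing gives 279 bits (equivalently 12 + 27 + 45 + 72 + 123).

279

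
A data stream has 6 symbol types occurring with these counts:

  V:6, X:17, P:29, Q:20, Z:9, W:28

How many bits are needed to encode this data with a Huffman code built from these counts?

Greedily combine the two least-frequent nodes:
merge V(6) and Z(9): 15
merge 15 and X(17): 32
merge Q(20) and W(28): 48
merge P(29) and 32: 61
merge 48 and 61: 109
Total encoded bits = sum of merged weights = 15 + 32 + 48 + 61 + 109 = 265.

265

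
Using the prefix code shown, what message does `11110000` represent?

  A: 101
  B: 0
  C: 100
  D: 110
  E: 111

Read left to right; each codeword is recognised as soon as it completes (prefix code):
  111→E | 100→C | 0→B | 0→B
Decoded message: ECBB

ECBB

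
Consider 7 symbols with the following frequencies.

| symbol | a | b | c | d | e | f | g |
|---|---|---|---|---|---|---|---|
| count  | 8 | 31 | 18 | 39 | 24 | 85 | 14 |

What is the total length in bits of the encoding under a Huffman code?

Merge the two smallest weights repeatedly:
merge a(8) and g(14): 22
merge c(18) and 22: 40
merge e(24) and b(31): 55
merge d(39) and 40: 79
merge 55 and 79: 134
merge f(85) and 134: 219
The encoded length is the sum of every internal node's weight: 22 + 40 + 55 + 79 + 134 + 219 = 549 bits.

549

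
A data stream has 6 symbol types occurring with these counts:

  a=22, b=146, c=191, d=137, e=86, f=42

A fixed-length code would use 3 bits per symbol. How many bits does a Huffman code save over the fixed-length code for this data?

Fixed-length: 3 bits × 624 symbols = 1872 bits.
Huffman merges:
combine a(22), f(42) → 64
combine 64, e(86) → 150
combine d(137), b(146) → 283
combine 150, c(191) → 341
combine 283, 341 → 624
Huffman total = 64 + 150 + 283 + 341 + 624 = 1462 bits.
Saving = 1872 − 1462 = 410 bits.

410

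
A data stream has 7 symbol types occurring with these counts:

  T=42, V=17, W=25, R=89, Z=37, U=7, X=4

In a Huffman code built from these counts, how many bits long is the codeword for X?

Build the tree from the bottom:
X(4) + U(7) → 11
11 + V(17) → 28
W(25) + 28 → 53
Z(37) + T(42) → 79
53 + 79 → 132
R(89) + 132 → 221
X sits 5 levels below the root, so its codeword is 5 bits.

5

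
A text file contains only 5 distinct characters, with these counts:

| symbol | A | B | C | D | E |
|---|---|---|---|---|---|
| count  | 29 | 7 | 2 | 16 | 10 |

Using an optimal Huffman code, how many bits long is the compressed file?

127

Greedily combine the two least-frequent nodes:
combine C(2), B(7) → 9
combine 9, E(10) → 19
combine D(16), 19 → 35
combine A(29), 35 → 64
Each symbol's bit-cost is frequency × depth; summing gives 127 bits (equivalently 9 + 19 + 35 + 64).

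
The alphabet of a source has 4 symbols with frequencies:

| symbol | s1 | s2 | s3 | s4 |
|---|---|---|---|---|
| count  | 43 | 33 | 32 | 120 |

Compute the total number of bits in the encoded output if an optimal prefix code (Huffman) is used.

401

Greedily combine the two least-frequent nodes:
merge s3(32) and s2(33): 65
merge s1(43) and 65: 108
merge 108 and s4(120): 228
Total encoded bits = sum of merged weights = 65 + 108 + 228 = 401.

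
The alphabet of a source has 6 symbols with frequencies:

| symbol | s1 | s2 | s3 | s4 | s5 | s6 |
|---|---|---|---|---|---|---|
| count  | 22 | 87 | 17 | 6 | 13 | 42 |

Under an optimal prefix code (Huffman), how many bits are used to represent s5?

Repeatedly merge the two smallest:
merge s4(6) and s5(13): 19
merge s3(17) and 19: 36
merge s1(22) and 36: 58
merge s6(42) and 58: 100
merge s2(87) and 100: 187
s5's leaf is at depth 5, giving a 5-bit codeword.

5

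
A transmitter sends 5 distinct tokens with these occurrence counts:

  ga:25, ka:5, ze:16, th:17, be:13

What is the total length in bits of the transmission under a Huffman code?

Merge the two smallest weights repeatedly:
ka(5) + be(13) → 18
ze(16) + th(17) → 33
18 + ga(25) → 43
33 + 43 → 76
Total encoded bits = sum of merged weights = 18 + 33 + 43 + 76 = 170.

170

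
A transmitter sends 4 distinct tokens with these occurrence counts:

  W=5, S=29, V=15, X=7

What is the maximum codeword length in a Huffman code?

3

Merge the two lowest-weight nodes at each step:
W(5) + X(7) → 12
12 + V(15) → 27
27 + S(29) → 56
The rarest symbols sit at the bottom; the longest codeword is 3 bits.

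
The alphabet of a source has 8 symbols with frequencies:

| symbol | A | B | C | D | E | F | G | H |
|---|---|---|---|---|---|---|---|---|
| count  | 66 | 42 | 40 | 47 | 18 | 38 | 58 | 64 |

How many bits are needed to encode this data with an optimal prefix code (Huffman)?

Build the Huffman tree bottom-up:
combine E(18), F(38) → 56
combine C(40), B(42) → 82
combine D(47), 56 → 103
combine G(58), H(64) → 122
combine A(66), 82 → 148
combine 103, 122 → 225
combine 148, 225 → 373
The encoded length is the sum of every internal node's weight: 56 + 82 + 103 + 122 + 148 + 225 + 373 = 1109 bits.

1109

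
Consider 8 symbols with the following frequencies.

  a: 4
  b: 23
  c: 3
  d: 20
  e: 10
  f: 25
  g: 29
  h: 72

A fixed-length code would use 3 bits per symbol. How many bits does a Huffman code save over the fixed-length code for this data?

83

Fixed-length: 3 bits × 186 symbols = 558 bits.
Huffman merges:
merge c(3) and a(4): 7
merge 7 and e(10): 17
merge 17 and d(20): 37
merge b(23) and f(25): 48
merge g(29) and 37: 66
merge 48 and 66: 114
merge h(72) and 114: 186
Huffman total = 7 + 17 + 37 + 48 + 66 + 114 + 186 = 475 bits.
Saving = 558 − 475 = 83 bits.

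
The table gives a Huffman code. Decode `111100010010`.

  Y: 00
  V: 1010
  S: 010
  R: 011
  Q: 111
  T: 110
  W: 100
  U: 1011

QWSS

Read left to right; each codeword is recognised as soon as it completes (prefix code):
  111→Q | 100→W | 010→S | 010→S
Decoded message: QWSS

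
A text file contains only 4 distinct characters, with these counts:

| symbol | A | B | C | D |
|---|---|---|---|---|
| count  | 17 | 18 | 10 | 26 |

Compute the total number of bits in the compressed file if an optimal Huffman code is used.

Build the Huffman tree bottom-up:
merge C(10) and A(17): 27
merge B(18) and D(26): 44
merge 27 and 44: 71
Each symbol's bit-cost is frequency × depth; summing gives 142 bits (equivalently 27 + 44 + 71).

142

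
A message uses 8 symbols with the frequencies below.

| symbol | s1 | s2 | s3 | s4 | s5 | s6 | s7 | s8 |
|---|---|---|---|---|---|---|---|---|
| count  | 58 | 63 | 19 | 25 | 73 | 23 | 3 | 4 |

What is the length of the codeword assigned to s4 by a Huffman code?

Build the tree from the bottom:
combine s7(3), s8(4) → 7
combine 7, s3(19) → 26
combine s6(23), s4(25) → 48
combine 26, 48 → 74
combine s1(58), s2(63) → 121
combine s5(73), 74 → 147
combine 121, 147 → 268
s4's leaf is at depth 4, giving a 4-bit codeword.

4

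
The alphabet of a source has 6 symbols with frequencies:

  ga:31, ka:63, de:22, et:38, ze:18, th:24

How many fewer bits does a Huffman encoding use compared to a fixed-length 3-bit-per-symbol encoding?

101

Fixed-length: 3 bits × 196 symbols = 588 bits.
Huffman merges:
merge ze(18) and de(22): 40
merge th(24) and ga(31): 55
merge et(38) and 40: 78
merge 55 and ka(63): 118
merge 78 and 118: 196
Huffman total = 40 + 55 + 78 + 118 + 196 = 487 bits.
Saving = 588 − 487 = 101 bits.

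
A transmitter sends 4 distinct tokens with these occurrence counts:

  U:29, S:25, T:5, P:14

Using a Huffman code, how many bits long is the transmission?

Greedily combine the two least-frequent nodes:
combine T(5), P(14) → 19
combine 19, S(25) → 44
combine U(29), 44 → 73
Total encoded bits = sum of merged weights = 19 + 44 + 73 = 136.

136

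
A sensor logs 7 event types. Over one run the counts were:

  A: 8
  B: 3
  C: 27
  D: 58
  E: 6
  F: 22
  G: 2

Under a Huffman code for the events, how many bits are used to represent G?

Huffman merges, smallest pair first:
combine G(2), B(3) → 5
combine 5, E(6) → 11
combine A(8), 11 → 19
combine 19, F(22) → 41
combine C(27), 41 → 68
combine D(58), 68 → 126
The subtree containing G is merged 6 times, so code length = 6.

6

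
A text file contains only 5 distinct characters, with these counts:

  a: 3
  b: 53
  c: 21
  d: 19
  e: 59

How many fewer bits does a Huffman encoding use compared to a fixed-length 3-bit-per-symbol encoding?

149

Fixed-length: 3 bits × 155 symbols = 465 bits.
Huffman merges:
combine a(3), d(19) → 22
combine c(21), 22 → 43
combine 43, b(53) → 96
combine e(59), 96 → 155
Huffman total = 22 + 43 + 96 + 155 = 316 bits.
Saving = 465 − 316 = 149 bits.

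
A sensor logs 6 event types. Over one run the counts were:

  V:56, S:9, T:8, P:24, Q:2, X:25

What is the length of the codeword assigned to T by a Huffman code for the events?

Build the tree from the bottom:
merge Q(2) and T(8): 10
merge S(9) and 10: 19
merge 19 and P(24): 43
merge X(25) and 43: 68
merge V(56) and 68: 124
T's leaf is at depth 5, giving a 5-bit codeword.

5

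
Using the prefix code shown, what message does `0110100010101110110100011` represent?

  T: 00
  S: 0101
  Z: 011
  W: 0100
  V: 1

Read left to right; each codeword is recognised as soon as it completes (prefix code):
  011→Z | 0100→W | 0101→S | 011→Z | 1→V | 011→Z | 0100→W | 011→Z
Decoded message: ZWSZVZWZ

ZWSZVZWZ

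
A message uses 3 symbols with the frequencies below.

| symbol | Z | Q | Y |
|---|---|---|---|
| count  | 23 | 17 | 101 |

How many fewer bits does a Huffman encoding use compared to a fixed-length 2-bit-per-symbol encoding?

Fixed-length: 2 bits × 141 symbols = 282 bits.
Huffman merges:
merge Q(17) and Z(23): 40
merge 40 and Y(101): 141
Huffman total = 40 + 141 = 181 bits.
Saving = 282 − 181 = 101 bits.

101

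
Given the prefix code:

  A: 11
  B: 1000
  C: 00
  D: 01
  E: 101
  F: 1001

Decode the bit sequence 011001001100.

DFCAC

Read left to right; each codeword is recognised as soon as it completes (prefix code):
  01→D | 1001→F | 00→C | 11→A | 00→C
Decoded message: DFCAC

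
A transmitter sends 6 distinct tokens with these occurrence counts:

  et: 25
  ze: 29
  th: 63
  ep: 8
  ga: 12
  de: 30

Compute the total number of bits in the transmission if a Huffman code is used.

Build the Huffman tree bottom-up:
merge ep(8) and ga(12): 20
merge 20 and et(25): 45
merge ze(29) and de(30): 59
merge 45 and 59: 104
merge th(63) and 104: 167
Total encoded bits = sum of merged weights = 20 + 45 + 59 + 104 + 167 = 395.

395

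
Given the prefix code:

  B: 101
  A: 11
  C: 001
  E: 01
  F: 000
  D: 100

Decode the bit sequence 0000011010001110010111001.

FCBFADBAC

Read left to right; each codeword is recognised as soon as it completes (prefix code):
  000→F | 001→C | 101→B | 000→F | 11→A | 100→D | 101→B | 11→A | 001→C
Decoded message: FCBFADBAC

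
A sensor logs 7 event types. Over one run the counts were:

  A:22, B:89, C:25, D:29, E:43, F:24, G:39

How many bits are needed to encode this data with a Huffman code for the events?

724

Greedily combine the two least-frequent nodes:
combine A(22), F(24) → 46
combine C(25), D(29) → 54
combine G(39), E(43) → 82
combine 46, 54 → 100
combine 82, B(89) → 171
combine 100, 171 → 271
The encoded length is the sum of every internal node's weight: 46 + 54 + 82 + 100 + 171 + 271 = 724 bits.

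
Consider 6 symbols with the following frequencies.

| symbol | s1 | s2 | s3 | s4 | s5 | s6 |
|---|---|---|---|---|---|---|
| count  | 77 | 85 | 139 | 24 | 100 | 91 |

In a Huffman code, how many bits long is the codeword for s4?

3

Huffman merges, smallest pair first:
merge s4(24) and s1(77): 101
merge s2(85) and s6(91): 176
merge s5(100) and 101: 201
merge s3(139) and 176: 315
merge 201 and 315: 516
s4 sits 3 levels below the root, so its codeword is 3 bits.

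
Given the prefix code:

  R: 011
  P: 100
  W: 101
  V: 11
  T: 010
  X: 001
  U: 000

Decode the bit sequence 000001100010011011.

UXPTRR

Read left to right; each codeword is recognised as soon as it completes (prefix code):
  000→U | 001→X | 100→P | 010→T | 011→R | 011→R
Decoded message: UXPTRR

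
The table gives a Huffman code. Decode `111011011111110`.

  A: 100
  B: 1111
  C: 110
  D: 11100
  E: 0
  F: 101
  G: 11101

Read left to right; each codeword is recognised as soon as it completes (prefix code):
  11101→G | 101→F | 1111→B | 110→C
Decoded message: GFBC

GFBC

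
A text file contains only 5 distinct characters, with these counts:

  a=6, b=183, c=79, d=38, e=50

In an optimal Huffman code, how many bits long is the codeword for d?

4

Build the tree from the bottom:
a(6) + d(38) → 44
44 + e(50) → 94
c(79) + 94 → 173
173 + b(183) → 356
The subtree containing d is merged 4 times, so code length = 4.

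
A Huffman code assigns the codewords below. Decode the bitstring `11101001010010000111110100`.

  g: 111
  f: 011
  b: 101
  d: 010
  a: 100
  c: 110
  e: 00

Read left to right; each codeword is recognised as soon as it completes (prefix code):
  111→g | 010→d | 010→d | 100→a | 100→a | 00→e | 111→g | 110→c | 100→a
Decoded message: gddaaegca

gddaaegca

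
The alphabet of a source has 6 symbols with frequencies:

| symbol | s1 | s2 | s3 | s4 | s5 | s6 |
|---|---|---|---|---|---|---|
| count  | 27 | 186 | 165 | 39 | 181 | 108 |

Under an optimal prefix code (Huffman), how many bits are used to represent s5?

Repeatedly merge the two smallest:
merge s1(27) and s4(39): 66
merge 66 and s6(108): 174
merge s3(165) and 174: 339
merge s5(181) and s2(186): 367
merge 339 and 367: 706
s5's leaf is at depth 2, giving a 2-bit codeword.

2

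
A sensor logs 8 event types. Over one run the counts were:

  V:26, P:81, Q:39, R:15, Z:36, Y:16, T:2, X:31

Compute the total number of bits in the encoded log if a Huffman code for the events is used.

Build the Huffman tree bottom-up:
combine T(2), R(15) → 17
combine Y(16), 17 → 33
combine V(26), X(31) → 57
combine 33, Z(36) → 69
combine Q(39), 57 → 96
combine 69, P(81) → 150
combine 96, 150 → 246
The encoded length is the sum of every internal node's weight: 17 + 33 + 57 + 69 + 96 + 150 + 246 = 668 bits.

668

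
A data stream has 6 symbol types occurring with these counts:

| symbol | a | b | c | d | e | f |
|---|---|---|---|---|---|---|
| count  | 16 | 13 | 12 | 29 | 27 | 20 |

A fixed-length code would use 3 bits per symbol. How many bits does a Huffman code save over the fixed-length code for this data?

Fixed-length: 3 bits × 117 symbols = 351 bits.
Huffman merges:
c(12) + b(13) → 25
a(16) + f(20) → 36
25 + e(27) → 52
d(29) + 36 → 65
52 + 65 → 117
Huffman total = 25 + 36 + 52 + 65 + 117 = 295 bits.
Saving = 351 − 295 = 56 bits.

56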